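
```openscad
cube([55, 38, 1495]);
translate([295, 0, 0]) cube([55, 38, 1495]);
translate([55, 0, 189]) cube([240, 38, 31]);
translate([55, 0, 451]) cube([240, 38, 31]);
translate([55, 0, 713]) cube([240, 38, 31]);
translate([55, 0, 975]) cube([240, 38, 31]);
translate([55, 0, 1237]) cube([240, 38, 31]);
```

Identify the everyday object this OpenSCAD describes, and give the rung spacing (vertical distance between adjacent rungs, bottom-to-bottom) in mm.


A ladder. The rung spacing is 262 mm.

Two tall 55×38 posts with 5 short bars between them — a ladder. Adjacent rungs sit at z = 189 and z = 451, so the spacing is 451 − 189 = 262 mm.


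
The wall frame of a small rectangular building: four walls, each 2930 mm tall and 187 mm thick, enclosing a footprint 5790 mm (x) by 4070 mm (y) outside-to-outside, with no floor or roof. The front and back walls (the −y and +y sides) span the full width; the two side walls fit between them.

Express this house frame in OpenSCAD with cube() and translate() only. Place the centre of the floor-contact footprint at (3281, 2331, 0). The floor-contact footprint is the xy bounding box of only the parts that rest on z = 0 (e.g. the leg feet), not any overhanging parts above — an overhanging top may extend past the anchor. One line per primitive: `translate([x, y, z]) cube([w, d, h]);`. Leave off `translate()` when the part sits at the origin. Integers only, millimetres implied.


translate([386, 296, 0]) cube([5790, 187, 2930]);
translate([386, 4179, 0]) cube([5790, 187, 2930]);
translate([386, 483, 0]) cube([187, 3696, 2930]);
translate([5989, 483, 0]) cube([187, 3696, 2930]);


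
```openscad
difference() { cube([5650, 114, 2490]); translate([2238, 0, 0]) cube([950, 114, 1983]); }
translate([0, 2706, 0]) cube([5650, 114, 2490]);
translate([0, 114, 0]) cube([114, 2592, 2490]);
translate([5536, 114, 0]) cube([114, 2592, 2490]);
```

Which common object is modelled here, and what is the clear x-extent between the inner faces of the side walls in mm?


A single room. The interior width is 5422 mm.

Four walls enclosing a rectangle with a door in the front wall — a room. Outside width 5650 minus two 114 mm walls gives 5422 mm.


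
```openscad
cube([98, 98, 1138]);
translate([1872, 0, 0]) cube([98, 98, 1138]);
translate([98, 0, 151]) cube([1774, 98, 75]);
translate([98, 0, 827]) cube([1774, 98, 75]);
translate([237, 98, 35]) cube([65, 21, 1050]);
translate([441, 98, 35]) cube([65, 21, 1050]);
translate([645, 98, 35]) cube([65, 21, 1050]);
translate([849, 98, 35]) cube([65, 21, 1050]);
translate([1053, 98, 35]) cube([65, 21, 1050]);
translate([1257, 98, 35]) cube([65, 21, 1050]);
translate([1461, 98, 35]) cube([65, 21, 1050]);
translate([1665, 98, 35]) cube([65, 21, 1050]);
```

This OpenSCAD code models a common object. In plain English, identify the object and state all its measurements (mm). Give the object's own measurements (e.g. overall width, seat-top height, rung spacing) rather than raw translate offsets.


A fence section. Two 98×98 mm posts, 1138 mm tall, stand on the floor with a clear span of 1774 mm between their inner faces. Two horizontal rails of 98×75 mm section span the gap between the posts with their undersides at z = 151 mm and z = 827 mm, flush with the posts' −y face. 8 pickets, each 65 mm wide, 21 mm thick and 1050 mm tall, are fixed to the +y face of the rails with their bottoms at z = 35 mm, spaced across the span with a 139 mm gap after the −x post and between neighbouring pickets, with 142 mm left before the +x post.


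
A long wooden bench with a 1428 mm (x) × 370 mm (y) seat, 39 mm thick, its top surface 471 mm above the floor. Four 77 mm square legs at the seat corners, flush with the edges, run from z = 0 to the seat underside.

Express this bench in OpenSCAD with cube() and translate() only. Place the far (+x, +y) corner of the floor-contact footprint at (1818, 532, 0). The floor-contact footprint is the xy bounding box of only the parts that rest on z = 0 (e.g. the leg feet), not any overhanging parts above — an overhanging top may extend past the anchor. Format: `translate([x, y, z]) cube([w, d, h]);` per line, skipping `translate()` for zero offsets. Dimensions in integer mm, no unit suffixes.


translate([390, 162, 432]) cube([1428, 370, 39]);
translate([390, 162, 0]) cube([77, 77, 432]);
translate([390, 455, 0]) cube([77, 77, 432]);
translate([1741, 162, 0]) cube([77, 77, 432]);
translate([1741, 455, 0]) cube([77, 77, 432]);


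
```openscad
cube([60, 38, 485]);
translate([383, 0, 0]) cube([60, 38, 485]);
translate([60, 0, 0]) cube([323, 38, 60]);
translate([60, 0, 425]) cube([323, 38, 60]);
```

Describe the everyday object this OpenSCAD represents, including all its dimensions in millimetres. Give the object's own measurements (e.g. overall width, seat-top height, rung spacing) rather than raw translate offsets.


A rectangular picture frame lying in the x–z plane (depth along y). The opening is 323 mm wide (x) by 365 mm tall (z), surrounded by a border 60 mm wide on all four sides. The frame is 38 mm deep and is made of two full-height vertical stiles with two horizontal rails fitted between them.


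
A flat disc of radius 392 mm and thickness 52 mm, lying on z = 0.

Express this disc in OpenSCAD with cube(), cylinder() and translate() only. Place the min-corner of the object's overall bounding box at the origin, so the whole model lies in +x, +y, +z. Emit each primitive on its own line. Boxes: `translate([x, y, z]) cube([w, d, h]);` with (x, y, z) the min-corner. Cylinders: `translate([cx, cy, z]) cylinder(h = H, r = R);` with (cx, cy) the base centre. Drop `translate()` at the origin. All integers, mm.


translate([392, 392, 0]) cylinder(h = 52, r = 392);


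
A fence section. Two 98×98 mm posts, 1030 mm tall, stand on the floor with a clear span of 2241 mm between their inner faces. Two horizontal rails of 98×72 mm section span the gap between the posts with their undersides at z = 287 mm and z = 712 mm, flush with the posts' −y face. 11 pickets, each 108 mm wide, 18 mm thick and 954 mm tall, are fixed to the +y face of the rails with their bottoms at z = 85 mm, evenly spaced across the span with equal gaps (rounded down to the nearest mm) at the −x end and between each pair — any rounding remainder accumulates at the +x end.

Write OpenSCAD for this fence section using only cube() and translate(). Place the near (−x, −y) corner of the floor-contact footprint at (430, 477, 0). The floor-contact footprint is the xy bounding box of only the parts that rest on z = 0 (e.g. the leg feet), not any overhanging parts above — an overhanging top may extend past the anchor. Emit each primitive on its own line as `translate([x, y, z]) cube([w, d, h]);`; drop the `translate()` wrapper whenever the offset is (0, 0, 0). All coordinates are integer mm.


translate([430, 477, 0]) cube([98, 98, 1030]);
translate([2769, 477, 0]) cube([98, 98, 1030]);
translate([528, 477, 287]) cube([2241, 98, 72]);
translate([528, 477, 712]) cube([2241, 98, 72]);
translate([615, 575, 85]) cube([108, 18, 954]);
translate([810, 575, 85]) cube([108, 18, 954]);
translate([1005, 575, 85]) cube([108, 18, 954]);
translate([1200, 575, 85]) cube([108, 18, 954]);
translate([1395, 575, 85]) cube([108, 18, 954]);
translate([1590, 575, 85]) cube([108, 18, 954]);
translate([1785, 575, 85]) cube([108, 18, 954]);
translate([1980, 575, 85]) cube([108, 18, 954]);
translate([2175, 575, 85]) cube([108, 18, 954]);
translate([2370, 575, 85]) cube([108, 18, 954]);
translate([2565, 575, 85]) cube([108, 18, 954]);


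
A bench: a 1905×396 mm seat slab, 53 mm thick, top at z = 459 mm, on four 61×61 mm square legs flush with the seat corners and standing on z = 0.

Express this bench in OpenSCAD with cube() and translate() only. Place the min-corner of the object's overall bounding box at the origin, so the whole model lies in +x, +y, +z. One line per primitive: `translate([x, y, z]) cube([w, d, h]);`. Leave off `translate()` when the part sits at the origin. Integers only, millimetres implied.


translate([0, 0, 406]) cube([1905, 396, 53]);
cube([61, 61, 406]);
translate([0, 335, 0]) cube([61, 61, 406]);
translate([1844, 0, 0]) cube([61, 61, 406]);
translate([1844, 335, 0]) cube([61, 61, 406]);


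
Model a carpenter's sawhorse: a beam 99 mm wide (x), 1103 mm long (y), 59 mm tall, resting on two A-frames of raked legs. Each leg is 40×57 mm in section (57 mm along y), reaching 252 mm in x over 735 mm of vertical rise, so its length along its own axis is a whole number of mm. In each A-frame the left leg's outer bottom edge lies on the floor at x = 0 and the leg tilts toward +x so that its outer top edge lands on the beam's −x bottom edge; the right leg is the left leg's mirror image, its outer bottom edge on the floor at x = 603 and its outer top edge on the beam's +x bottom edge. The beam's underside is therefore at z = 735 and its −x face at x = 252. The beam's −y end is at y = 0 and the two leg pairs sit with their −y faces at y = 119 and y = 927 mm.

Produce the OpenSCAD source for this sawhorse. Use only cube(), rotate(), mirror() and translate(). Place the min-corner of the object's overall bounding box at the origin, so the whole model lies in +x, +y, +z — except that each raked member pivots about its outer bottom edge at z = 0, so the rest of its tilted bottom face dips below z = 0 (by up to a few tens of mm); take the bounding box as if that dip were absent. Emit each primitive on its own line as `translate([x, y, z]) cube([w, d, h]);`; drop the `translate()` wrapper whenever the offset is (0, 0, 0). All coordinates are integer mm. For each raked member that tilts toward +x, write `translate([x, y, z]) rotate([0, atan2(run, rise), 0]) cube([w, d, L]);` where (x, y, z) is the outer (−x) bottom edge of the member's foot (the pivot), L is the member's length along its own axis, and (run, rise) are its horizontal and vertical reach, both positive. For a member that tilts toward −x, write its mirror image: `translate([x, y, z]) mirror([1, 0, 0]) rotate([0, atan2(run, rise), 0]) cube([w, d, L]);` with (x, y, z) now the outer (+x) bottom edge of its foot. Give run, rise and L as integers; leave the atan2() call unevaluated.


translate([252, 0, 735]) cube([99, 1103, 59]);
translate([0, 119, 0]) rotate([0, atan2(252, 735), 0]) cube([40, 57, 777]);
translate([603, 119, 0]) mirror([1, 0, 0]) rotate([0, atan2(252, 735), 0]) cube([40, 57, 777]);
translate([0, 927, 0]) rotate([0, atan2(252, 735), 0]) cube([40, 57, 777]);
translate([603, 927, 0]) mirror([1, 0, 0]) rotate([0, atan2(252, 735), 0]) cube([40, 57, 777]);


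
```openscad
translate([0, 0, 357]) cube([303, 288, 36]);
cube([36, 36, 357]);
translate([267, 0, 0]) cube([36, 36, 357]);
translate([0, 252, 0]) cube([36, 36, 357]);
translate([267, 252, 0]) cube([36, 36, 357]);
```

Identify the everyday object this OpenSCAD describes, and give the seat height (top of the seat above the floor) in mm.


A stool. The seat height is 393 mm.

A 303×288×36 slab at z = 357 on four corner posts — a stool. The seat top is 357 + 36 = 393 mm.


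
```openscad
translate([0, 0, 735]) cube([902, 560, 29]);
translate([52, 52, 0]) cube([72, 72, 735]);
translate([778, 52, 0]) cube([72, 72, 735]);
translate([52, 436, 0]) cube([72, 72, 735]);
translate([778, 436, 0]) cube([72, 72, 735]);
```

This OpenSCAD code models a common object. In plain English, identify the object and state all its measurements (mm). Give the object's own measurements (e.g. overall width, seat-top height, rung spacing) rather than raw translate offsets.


A table: top 902 mm (x) × 560 mm (y), 29 mm thick, upper face at z = 764 mm, on four 72×72 mm square legs, each inset 52 mm from the nearest pair of top edges from z = 0 to the bottom of the top.


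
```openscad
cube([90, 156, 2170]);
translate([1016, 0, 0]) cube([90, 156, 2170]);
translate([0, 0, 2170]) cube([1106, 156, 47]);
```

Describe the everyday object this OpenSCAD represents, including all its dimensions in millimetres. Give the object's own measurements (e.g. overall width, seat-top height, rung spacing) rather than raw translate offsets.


A door frame. The clear opening is 926 mm wide and 2170 mm high. Two 90 mm wide jambs, 156 mm deep, stand either side of the opening from the floor to the top of the opening. A 47 mm thick head sits across the top of both jambs, spanning the full outside width of the frame.


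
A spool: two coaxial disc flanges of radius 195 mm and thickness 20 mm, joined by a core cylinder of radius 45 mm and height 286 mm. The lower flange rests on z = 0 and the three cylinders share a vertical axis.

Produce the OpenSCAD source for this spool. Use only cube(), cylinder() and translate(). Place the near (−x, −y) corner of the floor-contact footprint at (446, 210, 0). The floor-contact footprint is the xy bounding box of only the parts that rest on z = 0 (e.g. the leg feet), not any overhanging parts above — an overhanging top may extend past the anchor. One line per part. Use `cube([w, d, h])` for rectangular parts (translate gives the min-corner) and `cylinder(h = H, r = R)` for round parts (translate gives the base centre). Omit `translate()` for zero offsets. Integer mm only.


translate([641, 405, 0]) cylinder(h = 20, r = 195);
translate([641, 405, 20]) cylinder(h = 286, r = 45);
translate([641, 405, 306]) cylinder(h = 20, r = 195);


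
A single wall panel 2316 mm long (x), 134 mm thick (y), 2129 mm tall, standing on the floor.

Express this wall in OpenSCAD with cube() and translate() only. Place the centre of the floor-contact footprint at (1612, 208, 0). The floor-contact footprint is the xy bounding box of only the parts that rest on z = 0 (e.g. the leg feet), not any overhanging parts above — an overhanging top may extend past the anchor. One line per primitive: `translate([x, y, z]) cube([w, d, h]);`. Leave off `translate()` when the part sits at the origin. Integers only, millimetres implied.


translate([454, 141, 0]) cube([2316, 134, 2129]);


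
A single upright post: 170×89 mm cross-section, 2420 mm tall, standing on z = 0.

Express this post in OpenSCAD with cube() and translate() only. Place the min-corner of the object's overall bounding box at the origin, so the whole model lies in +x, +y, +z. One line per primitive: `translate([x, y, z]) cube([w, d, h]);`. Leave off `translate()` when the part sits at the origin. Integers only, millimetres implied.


cube([170, 89, 2420]);


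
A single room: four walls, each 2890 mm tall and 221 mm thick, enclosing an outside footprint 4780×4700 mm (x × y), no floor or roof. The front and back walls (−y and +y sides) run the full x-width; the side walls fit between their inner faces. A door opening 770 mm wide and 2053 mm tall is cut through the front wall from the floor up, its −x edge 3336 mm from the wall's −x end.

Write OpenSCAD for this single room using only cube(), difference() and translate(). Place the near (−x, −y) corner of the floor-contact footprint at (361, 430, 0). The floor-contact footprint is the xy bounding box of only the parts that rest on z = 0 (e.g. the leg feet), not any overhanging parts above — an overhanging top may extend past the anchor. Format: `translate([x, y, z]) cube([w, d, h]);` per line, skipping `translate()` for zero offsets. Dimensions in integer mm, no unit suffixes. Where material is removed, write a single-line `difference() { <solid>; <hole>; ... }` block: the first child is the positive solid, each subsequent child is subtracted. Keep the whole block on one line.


difference() { translate([361, 430, 0]) cube([4780, 221, 2890]); translate([3697, 430, 0]) cube([770, 221, 2053]); }
translate([361, 4909, 0]) cube([4780, 221, 2890]);
translate([361, 651, 0]) cube([221, 4258, 2890]);
translate([4920, 651, 0]) cube([221, 4258, 2890]);


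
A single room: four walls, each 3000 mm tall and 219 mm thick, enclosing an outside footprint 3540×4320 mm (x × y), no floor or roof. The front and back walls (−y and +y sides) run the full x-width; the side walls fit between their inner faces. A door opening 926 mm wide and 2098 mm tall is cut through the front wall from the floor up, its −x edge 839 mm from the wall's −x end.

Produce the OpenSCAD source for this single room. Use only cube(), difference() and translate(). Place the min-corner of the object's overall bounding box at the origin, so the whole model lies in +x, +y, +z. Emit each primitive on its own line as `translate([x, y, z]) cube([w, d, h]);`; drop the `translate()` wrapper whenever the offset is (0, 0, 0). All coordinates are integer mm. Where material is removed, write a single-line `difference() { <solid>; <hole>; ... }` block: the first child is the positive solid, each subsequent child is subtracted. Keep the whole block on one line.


difference() { cube([3540, 219, 3000]); translate([839, 0, 0]) cube([926, 219, 2098]); }
translate([0, 4101, 0]) cube([3540, 219, 3000]);
translate([0, 219, 0]) cube([219, 3882, 3000]);
translate([3321, 219, 0]) cube([219, 3882, 3000]);


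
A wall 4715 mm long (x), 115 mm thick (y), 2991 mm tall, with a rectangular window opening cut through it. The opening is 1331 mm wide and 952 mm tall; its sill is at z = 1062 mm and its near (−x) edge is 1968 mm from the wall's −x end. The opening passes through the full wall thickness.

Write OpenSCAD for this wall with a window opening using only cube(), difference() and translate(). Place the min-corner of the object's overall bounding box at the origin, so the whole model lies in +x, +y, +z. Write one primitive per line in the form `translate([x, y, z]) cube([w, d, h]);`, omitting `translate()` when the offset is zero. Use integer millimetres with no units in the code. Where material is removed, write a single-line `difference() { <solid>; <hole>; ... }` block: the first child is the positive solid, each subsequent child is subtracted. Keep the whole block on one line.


difference() { cube([4715, 115, 2991]); translate([1968, 0, 1062]) cube([1331, 115, 952]); }


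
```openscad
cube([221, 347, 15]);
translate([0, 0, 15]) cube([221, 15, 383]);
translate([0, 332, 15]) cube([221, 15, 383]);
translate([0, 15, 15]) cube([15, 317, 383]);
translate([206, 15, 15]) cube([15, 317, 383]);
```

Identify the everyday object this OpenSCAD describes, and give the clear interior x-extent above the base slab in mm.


An open box. The internal width is 191 mm.

A 221×347 base slab with four walls standing on it — an open box. The base is 221 mm wide and the walls are 15 mm thick, so the internal width is 221 − 2 × 15 = 191 mm.


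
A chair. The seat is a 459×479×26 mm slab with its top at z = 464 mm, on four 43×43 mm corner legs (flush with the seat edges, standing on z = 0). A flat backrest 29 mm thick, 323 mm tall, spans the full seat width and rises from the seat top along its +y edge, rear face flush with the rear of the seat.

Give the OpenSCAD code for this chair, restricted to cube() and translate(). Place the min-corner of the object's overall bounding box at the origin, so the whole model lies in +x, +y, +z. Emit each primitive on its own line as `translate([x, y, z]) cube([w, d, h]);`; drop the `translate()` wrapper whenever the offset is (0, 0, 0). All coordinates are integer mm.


// leg_h = 464 - 26 = 438
translate([0, 0, 438]) cube([459, 479, 26]);
cube([43, 43, 438]);
translate([416, 0, 0]) cube([43, 43, 438]);
translate([0, 436, 0]) cube([43, 43, 438]);
translate([416, 436, 0]) cube([43, 43, 438]);
translate([0, 450, 464]) cube([459, 29, 323]);


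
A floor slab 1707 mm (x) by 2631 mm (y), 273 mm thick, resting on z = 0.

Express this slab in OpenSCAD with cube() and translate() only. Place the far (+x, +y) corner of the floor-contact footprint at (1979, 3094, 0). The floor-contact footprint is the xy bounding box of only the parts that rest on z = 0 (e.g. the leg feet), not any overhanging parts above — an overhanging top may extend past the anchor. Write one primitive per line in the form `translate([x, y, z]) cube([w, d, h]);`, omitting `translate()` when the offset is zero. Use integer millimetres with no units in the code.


translate([272, 463, 0]) cube([1707, 2631, 273]);


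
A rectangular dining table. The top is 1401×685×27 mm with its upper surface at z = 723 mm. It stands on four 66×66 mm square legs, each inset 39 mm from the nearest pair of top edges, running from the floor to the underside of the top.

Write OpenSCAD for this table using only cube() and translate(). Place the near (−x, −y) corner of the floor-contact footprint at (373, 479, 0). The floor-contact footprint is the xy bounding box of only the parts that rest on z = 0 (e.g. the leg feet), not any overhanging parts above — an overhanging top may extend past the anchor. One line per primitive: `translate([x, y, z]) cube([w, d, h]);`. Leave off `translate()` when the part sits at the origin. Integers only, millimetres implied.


translate([334, 440, 696]) cube([1401, 685, 27]);
translate([373, 479, 0]) cube([66, 66, 696]);
translate([1630, 479, 0]) cube([66, 66, 696]);
translate([373, 1020, 0]) cube([66, 66, 696]);
translate([1630, 1020, 0]) cube([66, 66, 696]);


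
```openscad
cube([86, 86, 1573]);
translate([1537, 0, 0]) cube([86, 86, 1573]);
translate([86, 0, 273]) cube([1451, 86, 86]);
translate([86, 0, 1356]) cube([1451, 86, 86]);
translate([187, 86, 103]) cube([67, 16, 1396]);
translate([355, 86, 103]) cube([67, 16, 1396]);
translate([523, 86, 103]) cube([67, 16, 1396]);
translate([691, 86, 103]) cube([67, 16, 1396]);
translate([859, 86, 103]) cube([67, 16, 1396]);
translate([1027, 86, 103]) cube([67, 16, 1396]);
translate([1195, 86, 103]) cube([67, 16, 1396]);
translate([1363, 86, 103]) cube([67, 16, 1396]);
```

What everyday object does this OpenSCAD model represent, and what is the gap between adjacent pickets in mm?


A fence section. The picket gap is 101 mm.

Two posts, two rails, 8 pickets — a fence section. Span 1451 mm holds 8 pickets of 67 mm with 9 equal gaps: ⌊(1451 − 8·67) / 9⌋ = 101 mm.


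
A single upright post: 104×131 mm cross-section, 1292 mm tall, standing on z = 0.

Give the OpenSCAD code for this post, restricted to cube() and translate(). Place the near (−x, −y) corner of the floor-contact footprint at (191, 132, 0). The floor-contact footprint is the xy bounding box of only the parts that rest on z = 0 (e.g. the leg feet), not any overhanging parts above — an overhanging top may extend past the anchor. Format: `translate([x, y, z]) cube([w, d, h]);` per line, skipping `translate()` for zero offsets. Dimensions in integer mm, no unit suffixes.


translate([191, 132, 0]) cube([104, 131, 1292]);


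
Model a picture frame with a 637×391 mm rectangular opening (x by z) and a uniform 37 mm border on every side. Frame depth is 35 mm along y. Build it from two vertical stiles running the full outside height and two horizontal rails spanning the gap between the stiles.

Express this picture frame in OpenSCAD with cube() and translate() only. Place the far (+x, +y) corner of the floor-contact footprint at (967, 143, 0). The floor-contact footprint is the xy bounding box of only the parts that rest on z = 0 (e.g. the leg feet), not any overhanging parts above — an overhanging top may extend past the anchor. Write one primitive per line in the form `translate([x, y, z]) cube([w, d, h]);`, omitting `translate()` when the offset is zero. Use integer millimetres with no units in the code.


translate([256, 108, 0]) cube([37, 35, 465]);
translate([930, 108, 0]) cube([37, 35, 465]);
translate([293, 108, 0]) cube([637, 35, 37]);
translate([293, 108, 428]) cube([637, 35, 37]);


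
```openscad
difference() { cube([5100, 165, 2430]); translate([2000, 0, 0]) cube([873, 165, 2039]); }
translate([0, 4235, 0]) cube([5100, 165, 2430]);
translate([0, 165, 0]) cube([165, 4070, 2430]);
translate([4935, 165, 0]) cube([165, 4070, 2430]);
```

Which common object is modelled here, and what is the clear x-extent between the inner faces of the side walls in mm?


A single room. The interior width is 4770 mm.

Four walls enclosing a rectangle with a door in the front wall — a room. Outside width 5100 minus two 165 mm walls gives 4770 mm.


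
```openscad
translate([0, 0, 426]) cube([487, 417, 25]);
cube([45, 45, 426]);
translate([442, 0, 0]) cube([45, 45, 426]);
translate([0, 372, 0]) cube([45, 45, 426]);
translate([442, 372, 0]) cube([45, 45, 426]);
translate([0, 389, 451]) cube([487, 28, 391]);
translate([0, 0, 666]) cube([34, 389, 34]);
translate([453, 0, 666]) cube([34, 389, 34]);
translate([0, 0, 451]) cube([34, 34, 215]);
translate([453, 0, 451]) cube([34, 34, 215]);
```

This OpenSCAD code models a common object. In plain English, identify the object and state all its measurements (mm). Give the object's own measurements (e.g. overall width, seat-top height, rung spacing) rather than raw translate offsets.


A chair. The seat is a 487×417×25 mm slab with its top at z = 451 mm, on four 45×45 mm corner legs (flush with the seat edges, standing on z = 0). A flat backrest 28 mm thick, 391 mm tall, spans the full seat width and rises from the seat top along its +y edge, rear face flush with the rear of the seat. Two armrests of 34×34 mm section run along each side from the seat's front edge to the front of the backrest, top faces 249 mm above the seat top and outer faces flush with the seat's x-edges; a 34×34 mm post under the front of each armrest stands on the seat at the front corner.


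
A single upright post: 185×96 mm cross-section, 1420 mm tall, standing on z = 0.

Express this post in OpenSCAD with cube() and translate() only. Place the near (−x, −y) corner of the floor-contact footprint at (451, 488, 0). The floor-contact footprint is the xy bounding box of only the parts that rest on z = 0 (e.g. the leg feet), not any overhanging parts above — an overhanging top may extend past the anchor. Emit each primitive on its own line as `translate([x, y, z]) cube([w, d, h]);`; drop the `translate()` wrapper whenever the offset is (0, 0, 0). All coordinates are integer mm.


translate([451, 488, 0]) cube([185, 96, 1420]);


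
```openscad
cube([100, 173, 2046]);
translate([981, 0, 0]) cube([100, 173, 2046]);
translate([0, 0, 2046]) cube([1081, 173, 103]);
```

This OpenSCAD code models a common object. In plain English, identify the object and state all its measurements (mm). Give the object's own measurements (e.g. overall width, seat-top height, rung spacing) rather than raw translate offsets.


A door frame. The clear opening is 881 mm wide and 2046 mm high. Two 100 mm wide jambs, 173 mm deep, stand either side of the opening from the floor to the top of the opening. A 103 mm thick head sits across the top of both jambs, spanning the full outside width of the frame.


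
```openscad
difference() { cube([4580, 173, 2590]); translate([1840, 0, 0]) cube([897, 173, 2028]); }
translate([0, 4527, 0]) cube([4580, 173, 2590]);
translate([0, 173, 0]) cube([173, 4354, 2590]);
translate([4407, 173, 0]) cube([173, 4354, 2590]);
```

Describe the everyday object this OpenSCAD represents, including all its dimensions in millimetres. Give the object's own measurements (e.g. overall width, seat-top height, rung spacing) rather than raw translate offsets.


A single room: four walls, each 2590 mm tall and 173 mm thick, enclosing an outside footprint 4580×4700 mm (x × y), no floor or roof. The front and back walls (−y and +y sides) run the full x-width; the side walls fit between their inner faces. A door opening 897 mm wide and 2028 mm tall is cut through the front wall from the floor up, its −x edge 1840 mm from the wall's −x end.


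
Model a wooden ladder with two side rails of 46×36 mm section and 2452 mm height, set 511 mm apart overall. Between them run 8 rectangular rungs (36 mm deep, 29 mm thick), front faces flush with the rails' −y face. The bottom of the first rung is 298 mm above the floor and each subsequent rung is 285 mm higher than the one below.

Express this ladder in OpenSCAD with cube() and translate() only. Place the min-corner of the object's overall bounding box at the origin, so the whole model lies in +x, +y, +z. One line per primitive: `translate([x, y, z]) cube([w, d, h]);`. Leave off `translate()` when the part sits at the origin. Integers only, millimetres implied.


cube([46, 36, 2452]);
translate([465, 0, 0]) cube([46, 36, 2452]);
translate([46, 0, 298]) cube([419, 36, 29]);
translate([46, 0, 583]) cube([419, 36, 29]);
translate([46, 0, 868]) cube([419, 36, 29]);
translate([46, 0, 1153]) cube([419, 36, 29]);
translate([46, 0, 1438]) cube([419, 36, 29]);
translate([46, 0, 1723]) cube([419, 36, 29]);
translate([46, 0, 2008]) cube([419, 36, 29]);
translate([46, 0, 2293]) cube([419, 36, 29]);


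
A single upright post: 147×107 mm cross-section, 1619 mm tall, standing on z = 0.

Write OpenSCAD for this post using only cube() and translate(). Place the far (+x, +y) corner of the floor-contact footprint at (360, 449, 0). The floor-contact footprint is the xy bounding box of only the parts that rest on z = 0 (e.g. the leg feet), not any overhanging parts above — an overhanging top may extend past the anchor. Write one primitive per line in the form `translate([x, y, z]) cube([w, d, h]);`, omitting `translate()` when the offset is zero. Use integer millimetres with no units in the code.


translate([213, 342, 0]) cube([147, 107, 1619]);


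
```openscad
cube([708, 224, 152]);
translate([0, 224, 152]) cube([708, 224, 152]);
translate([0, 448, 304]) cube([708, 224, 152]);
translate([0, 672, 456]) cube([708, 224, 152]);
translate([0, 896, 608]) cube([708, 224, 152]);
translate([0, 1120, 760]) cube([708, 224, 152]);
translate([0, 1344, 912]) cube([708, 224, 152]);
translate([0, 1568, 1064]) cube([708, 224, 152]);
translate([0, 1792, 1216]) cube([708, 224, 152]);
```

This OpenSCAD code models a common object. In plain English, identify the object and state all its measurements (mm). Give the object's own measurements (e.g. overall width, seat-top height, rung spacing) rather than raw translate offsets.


A straight staircase of 9 solid steps. Each step is 708 mm wide (x), 224 mm deep (y, the going) and 152 mm tall (the rise). The first step rests on the floor; each subsequent step sits one going further in +y and one rise higher in +z, directly behind and above the previous step with no overlap.


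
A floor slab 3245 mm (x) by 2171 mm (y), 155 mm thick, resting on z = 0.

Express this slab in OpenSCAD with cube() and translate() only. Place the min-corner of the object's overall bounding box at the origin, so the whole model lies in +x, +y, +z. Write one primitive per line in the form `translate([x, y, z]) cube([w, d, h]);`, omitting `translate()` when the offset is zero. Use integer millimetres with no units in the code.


cube([3245, 2171, 155]);


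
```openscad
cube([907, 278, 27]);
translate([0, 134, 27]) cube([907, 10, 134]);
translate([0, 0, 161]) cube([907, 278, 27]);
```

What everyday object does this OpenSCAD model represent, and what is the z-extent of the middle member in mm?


An I-beam. The web height is 134 mm.

Two wide flanges with a thin centred web — an I-beam. Overall 188 mm minus two 27 mm flanges gives a web of 188 − 2·27 = 134 mm.


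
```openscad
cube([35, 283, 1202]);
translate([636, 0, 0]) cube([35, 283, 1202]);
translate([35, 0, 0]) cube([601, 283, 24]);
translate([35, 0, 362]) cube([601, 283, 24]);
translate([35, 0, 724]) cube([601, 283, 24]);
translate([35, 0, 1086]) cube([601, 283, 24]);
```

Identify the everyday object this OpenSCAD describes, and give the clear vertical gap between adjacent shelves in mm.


A bookshelf. The clear shelf gap is 338 mm.

Two tall side panels with 4 horizontal boards between them — a bookshelf. The first two shelf undersides are at z = 0 and z = 362; with shelf thickness 24, the clear gap is 362 − 0 − 24 = 338 mm.


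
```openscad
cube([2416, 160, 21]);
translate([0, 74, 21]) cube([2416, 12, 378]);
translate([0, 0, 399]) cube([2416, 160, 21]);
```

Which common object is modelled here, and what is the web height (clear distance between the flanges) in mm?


An I-beam. The web height is 378 mm.

Two wide flanges with a thin centred web — an I-beam. Overall 420 mm minus two 21 mm flanges gives a web of 420 − 2·21 = 378 mm.


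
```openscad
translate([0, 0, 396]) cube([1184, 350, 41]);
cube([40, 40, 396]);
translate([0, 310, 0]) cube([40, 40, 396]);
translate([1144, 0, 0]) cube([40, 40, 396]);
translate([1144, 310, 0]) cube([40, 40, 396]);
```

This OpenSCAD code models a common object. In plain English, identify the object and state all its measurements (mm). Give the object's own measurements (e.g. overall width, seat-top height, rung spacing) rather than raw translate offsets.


A long wooden bench with a 1184 mm (x) × 350 mm (y) seat, 41 mm thick, its top surface 437 mm above the floor. Four 40 mm square legs at the seat corners, flush with the edges, run from z = 0 to the seat underside.


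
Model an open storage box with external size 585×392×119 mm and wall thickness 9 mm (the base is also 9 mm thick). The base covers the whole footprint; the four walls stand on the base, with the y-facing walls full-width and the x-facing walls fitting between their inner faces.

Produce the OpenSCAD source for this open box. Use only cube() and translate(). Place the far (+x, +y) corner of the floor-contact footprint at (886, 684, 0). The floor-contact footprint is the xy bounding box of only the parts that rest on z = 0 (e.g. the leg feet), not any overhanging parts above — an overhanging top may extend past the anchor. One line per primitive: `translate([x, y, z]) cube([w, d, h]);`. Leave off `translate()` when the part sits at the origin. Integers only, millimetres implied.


translate([301, 292, 0]) cube([585, 392, 9]);
translate([301, 292, 9]) cube([585, 9, 110]);
translate([301, 675, 9]) cube([585, 9, 110]);
translate([301, 301, 9]) cube([9, 374, 110]);
translate([877, 301, 9]) cube([9, 374, 110]);


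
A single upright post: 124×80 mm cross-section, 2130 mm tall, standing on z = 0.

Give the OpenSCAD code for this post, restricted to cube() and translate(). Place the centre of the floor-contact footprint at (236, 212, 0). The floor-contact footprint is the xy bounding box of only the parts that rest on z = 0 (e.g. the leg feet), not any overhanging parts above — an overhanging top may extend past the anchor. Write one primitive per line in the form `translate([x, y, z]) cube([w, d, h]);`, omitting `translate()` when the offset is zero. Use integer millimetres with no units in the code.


translate([174, 172, 0]) cube([124, 80, 2130]);


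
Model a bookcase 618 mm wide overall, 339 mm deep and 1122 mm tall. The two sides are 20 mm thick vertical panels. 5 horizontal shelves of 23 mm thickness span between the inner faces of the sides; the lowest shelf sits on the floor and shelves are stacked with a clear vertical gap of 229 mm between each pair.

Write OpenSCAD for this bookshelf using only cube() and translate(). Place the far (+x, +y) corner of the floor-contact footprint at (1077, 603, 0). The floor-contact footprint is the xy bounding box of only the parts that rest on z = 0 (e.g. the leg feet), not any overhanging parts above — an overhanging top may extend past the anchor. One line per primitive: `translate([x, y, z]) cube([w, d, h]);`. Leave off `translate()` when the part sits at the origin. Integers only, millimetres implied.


translate([459, 264, 0]) cube([20, 339, 1122]);
translate([1057, 264, 0]) cube([20, 339, 1122]);
translate([479, 264, 0]) cube([578, 339, 23]);
translate([479, 264, 252]) cube([578, 339, 23]);
translate([479, 264, 504]) cube([578, 339, 23]);
translate([479, 264, 756]) cube([578, 339, 23]);
translate([479, 264, 1008]) cube([578, 339, 23]);


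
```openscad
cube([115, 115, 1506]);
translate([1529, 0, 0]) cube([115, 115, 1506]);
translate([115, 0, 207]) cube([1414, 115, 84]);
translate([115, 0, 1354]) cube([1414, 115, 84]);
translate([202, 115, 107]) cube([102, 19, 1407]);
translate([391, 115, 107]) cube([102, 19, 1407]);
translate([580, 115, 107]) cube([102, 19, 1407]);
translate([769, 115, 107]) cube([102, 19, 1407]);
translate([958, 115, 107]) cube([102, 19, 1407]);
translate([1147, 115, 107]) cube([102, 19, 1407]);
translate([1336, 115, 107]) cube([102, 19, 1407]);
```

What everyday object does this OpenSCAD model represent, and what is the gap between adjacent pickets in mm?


A fence section. The picket gap is 87 mm.

Two posts, two rails, 7 pickets — a fence section. Span 1414 mm holds 7 pickets of 102 mm with 8 equal gaps: ⌊(1414 − 7·102) / 8⌋ = 87 mm.


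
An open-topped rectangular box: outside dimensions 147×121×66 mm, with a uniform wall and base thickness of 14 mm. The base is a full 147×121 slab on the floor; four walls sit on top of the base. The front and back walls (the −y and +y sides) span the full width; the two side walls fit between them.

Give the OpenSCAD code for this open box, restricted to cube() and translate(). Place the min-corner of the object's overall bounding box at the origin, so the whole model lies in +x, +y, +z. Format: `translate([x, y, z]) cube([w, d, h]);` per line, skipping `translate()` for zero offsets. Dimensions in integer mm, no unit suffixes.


cube([147, 121, 14]);
translate([0, 0, 14]) cube([147, 14, 52]);
translate([0, 107, 14]) cube([147, 14, 52]);
translate([0, 14, 14]) cube([14, 93, 52]);
translate([133, 14, 14]) cube([14, 93, 52]);


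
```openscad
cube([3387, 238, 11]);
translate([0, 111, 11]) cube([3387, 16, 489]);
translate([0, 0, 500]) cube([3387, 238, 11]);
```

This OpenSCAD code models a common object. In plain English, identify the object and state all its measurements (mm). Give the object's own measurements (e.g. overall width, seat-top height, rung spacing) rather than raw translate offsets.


An I-beam lying along x, 3387 mm long. Overall section height 511 mm. Two flanges 238 mm wide (y) and 11 mm thick, one on the floor and one at the top; a web 16 mm thick runs between them, centred on the flange width.


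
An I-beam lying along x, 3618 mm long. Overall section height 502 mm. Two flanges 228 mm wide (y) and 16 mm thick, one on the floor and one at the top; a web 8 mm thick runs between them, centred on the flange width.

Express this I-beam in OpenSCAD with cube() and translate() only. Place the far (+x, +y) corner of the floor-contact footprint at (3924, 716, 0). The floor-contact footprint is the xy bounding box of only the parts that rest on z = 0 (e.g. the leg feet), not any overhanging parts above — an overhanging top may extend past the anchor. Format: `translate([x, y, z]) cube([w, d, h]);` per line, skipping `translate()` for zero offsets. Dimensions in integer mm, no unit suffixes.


translate([306, 488, 0]) cube([3618, 228, 16]);
translate([306, 598, 16]) cube([3618, 8, 470]);
translate([306, 488, 486]) cube([3618, 228, 16]);


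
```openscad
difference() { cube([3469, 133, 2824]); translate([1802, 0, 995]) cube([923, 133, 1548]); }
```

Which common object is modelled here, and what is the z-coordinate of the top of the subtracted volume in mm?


A wall with a window opening. The window head height is 2543 mm.

A wall with a rectangular opening subtracted — a window. Sill at z = 995, opening 1548 mm tall, so the head is at 995 + 1548 = 2543 mm.


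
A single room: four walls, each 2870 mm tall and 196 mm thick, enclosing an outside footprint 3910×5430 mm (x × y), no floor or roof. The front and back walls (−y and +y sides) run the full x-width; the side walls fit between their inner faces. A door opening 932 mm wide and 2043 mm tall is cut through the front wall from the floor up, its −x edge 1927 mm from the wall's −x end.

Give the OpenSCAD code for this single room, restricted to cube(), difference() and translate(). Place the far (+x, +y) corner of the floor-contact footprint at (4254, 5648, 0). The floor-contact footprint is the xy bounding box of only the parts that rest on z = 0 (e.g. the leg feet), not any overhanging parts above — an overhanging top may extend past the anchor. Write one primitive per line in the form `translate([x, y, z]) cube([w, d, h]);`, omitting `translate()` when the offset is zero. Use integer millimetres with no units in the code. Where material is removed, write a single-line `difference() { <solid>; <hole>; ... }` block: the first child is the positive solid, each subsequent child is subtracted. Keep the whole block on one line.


difference() { translate([344, 218, 0]) cube([3910, 196, 2870]); translate([2271, 218, 0]) cube([932, 196, 2043]); }
translate([344, 5452, 0]) cube([3910, 196, 2870]);
translate([344, 414, 0]) cube([196, 5038, 2870]);
translate([4058, 414, 0]) cube([196, 5038, 2870]);
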